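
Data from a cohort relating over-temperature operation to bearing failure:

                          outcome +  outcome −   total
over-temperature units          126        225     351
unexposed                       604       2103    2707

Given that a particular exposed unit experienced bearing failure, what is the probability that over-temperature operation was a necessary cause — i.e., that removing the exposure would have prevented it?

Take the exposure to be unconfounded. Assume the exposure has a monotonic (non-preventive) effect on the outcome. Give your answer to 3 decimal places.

p₁ = P(outcome | exposed) = 126/351 = 0.35897
p₀ = P(outcome | unexposed) = 604/2707 = 0.22313
Under exogeneity and monotonicity, PN = (p₁ − p₀)/p₁.
PN = (0.35897 − 0.22313) / 0.35897 ≈ 0.3784

PN ≈ 0.378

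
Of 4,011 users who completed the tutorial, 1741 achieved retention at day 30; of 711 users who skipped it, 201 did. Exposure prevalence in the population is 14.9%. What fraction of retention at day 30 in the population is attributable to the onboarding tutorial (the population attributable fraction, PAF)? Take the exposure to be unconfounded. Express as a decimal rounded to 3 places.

PAF ≈ 0.074

p₁ = P(outcome | exposed) = 1741/4011 = 0.43406
p₀ = P(outcome | unexposed) = 201/711 = 0.2827
Overall risk P(Y=1) = π·p₁ + (1−π)·p₀ = 0.149×0.43406 + 0.851×0.2827 = 0.30525.
Under exogeneity, PAF = [P(Y=1) − p₀] / P(Y=1).
PAF = (0.30525 − 0.2827) / 0.30525 ≈ 0.0739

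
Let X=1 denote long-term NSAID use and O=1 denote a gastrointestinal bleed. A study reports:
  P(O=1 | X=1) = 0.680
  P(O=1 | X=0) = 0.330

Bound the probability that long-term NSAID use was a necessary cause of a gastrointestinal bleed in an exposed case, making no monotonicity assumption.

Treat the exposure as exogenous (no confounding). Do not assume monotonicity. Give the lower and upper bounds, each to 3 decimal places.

0.515 ≤ PN ≤ 0.985

Let p₁ = 0.68, p₀ = 0.33.
Under exogeneity alone the bounds on PN are max{0,(p₁−p₀)/p₁} ≤ PN ≤ min{1,(1−p₀)/p₁}.
  lower = (p₁ − p₀)/p₁ = 0.35 / 0.68 ≈ 0.5147
  upper = min{1, (1 − p₀)/p₁} = 0.67 / 0.68 ≈ 0.9853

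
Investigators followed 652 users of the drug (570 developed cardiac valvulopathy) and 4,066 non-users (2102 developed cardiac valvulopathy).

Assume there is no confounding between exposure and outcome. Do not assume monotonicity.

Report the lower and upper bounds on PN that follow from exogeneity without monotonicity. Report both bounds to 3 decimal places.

p₁ = P(outcome | exposed) = 570/652 = 0.87423
p₀ = P(outcome | unexposed) = 2102/4066 = 0.51697
Under exogeneity alone the bounds on PN are max{0,(p₁−p₀)/p₁} ≤ PN ≤ min{1,(1−p₀)/p₁}.
  lower = (p₁ − p₀)/p₁ = 0.35726 / 0.87423 ≈ 0.4087
  upper = min{1, (1 − p₀)/p₁} = 0.48303 / 0.87423 ≈ 0.5525

0.409 ≤ PN ≤ 0.553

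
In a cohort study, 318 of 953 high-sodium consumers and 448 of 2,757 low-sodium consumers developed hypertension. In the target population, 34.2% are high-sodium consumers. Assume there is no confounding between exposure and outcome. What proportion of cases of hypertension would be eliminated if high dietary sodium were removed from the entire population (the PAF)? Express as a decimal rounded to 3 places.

p₁ = P(outcome | exposed) = 318/953 = 0.33368
p₀ = P(outcome | unexposed) = 448/2757 = 0.1625
Overall risk P(Y=1) = π·p₁ + (1−π)·p₀ = 0.342×0.33368 + 0.658×0.1625 = 0.22104.
Under exogeneity, PAF = [P(Y=1) − p₀] / P(Y=1).
PAF = (0.22104 − 0.1625) / 0.22104 ≈ 0.2649

PAF ≈ 0.265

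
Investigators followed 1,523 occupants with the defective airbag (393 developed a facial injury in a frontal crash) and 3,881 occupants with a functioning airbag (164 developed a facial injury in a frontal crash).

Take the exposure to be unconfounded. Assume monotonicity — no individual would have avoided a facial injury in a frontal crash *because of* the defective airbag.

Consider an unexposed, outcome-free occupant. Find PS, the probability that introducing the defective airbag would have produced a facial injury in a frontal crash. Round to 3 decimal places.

p₁ = P(outcome | exposed) = 393/1523 = 0.25804
p₀ = P(outcome | unexposed) = 164/3881 = 0.042257
Under exogeneity and monotonicity, PS = (p₁ − p₀) / (1 − p₀).
PS = (0.25804 − 0.042257) / (1 − 0.042257) = 0.21579 / 0.95774 ≈ 0.2253

PS ≈ 0.225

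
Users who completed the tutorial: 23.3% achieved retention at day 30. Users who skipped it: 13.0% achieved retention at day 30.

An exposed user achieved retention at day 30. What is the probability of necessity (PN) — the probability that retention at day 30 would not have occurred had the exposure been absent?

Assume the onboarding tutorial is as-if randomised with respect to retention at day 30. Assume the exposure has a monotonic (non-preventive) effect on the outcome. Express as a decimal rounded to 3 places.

PN ≈ 0.442

p₁ = 0.233, p₀ = 0.13.
Under exogeneity and monotonicity, PN = (p₁ − p₀) / p₁.
PN = (0.233 − 0.13) / 0.233 = 0.103 / 0.233 ≈ 0.4421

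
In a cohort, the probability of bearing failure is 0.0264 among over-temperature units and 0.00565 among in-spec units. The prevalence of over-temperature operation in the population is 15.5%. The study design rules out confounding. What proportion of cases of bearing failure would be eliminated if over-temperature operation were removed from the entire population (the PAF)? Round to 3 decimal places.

PAF ≈ 0.363

Let p₁ = 0.0264, p₀ = 0.00565.
Overall risk P(Y=1) = π·p₁ + (1−π)·p₀ = 0.155×0.0264 + 0.845×0.00565 = 0.0088662.
Under exogeneity, PAF = [P(Y=1) − p₀] / P(Y=1).
PAF = (0.0088662 − 0.00565) / 0.0088662 ≈ 0.3628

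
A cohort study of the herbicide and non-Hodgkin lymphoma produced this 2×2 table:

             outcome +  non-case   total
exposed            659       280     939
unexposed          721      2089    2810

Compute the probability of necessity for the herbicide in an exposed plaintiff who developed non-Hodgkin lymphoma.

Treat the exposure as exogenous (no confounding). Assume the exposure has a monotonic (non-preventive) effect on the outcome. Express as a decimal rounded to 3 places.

PN ≈ 0.634

p₁ = P(outcome | exposed) = 659/939 = 0.70181
p₀ = P(outcome | unexposed) = 721/2810 = 0.25658
Under exogeneity and monotonicity, PN = (p₁ − p₀)/p₁.
PN = (0.70181 − 0.25658) / 0.70181 ≈ 0.6344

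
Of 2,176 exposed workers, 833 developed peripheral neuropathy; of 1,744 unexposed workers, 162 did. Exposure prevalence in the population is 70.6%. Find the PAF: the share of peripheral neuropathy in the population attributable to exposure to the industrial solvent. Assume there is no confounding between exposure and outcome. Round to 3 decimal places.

p₁ = P(outcome | exposed) = 833/2176 = 0.38281
p₀ = P(outcome | unexposed) = 162/1744 = 0.09289
Overall risk P(Y=1) = π·p₁ + (1−π)·p₀ = 0.706×0.38281 + 0.294×0.09289 = 0.29758.
Under exogeneity, PAF = [P(Y=1) − p₀] / P(Y=1).
PAF = (0.29758 − 0.09289) / 0.29758 ≈ 0.6878

PAF ≈ 0.688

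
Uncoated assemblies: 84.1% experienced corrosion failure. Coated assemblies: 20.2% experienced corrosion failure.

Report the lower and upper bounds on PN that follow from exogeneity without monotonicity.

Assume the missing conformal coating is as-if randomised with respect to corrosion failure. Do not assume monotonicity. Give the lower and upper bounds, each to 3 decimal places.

p₁ = 0.841, p₀ = 0.202.
Under exogeneity alone the bounds on PN are max{0,(p₁−p₀)/p₁} ≤ PN ≤ min{1,(1−p₀)/p₁}.
  lower = (p₁ − p₀)/p₁ = 0.639 / 0.841 ≈ 0.7598
  upper = min{1, (1 − p₀)/p₁} = 0.798 / 0.841 ≈ 0.9489

0.760 ≤ PN ≤ 0.949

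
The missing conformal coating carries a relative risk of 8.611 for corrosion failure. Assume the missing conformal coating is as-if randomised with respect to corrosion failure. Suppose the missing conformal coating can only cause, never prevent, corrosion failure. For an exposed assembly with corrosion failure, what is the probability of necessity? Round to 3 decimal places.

Under exogeneity and monotonicity, PN = (RR − 1) / RR = 1 − 1/RR.
PN = (8.611 − 1) / 8.611 = 7.611 / 8.611 ≈ 0.8839

PN ≈ 0.884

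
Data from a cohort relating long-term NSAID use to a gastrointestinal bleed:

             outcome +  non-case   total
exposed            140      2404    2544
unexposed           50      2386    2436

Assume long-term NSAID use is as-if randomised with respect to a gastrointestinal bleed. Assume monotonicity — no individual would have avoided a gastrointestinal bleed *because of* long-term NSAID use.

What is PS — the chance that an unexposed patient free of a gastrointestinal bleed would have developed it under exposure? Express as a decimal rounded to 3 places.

PS ≈ 0.035

p₁ = P(outcome | exposed) = 140/2544 = 0.055031
p₀ = P(outcome | unexposed) = 50/2436 = 0.020525
Under exogeneity and monotonicity, PS = (p₁ − p₀) / (1 − p₀).
PS = (0.055031 − 0.020525) / (1 − 0.020525) = 0.034506 / 0.97947 ≈ 0.0352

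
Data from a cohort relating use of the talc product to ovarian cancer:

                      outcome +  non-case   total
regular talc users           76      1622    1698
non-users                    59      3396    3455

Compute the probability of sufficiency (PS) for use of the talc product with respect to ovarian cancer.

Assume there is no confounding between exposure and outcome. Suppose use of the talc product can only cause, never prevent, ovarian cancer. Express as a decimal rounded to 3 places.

p₁ = P(outcome | exposed) = 76/1698 = 0.044759
p₀ = P(outcome | unexposed) = 59/3455 = 0.017077
Under exogeneity and monotonicity, PS = (p₁ − p₀) / (1 − p₀).
PS = (0.044759 − 0.017077) / (1 − 0.017077) = 0.027682 / 0.98292 ≈ 0.0282

PS ≈ 0.028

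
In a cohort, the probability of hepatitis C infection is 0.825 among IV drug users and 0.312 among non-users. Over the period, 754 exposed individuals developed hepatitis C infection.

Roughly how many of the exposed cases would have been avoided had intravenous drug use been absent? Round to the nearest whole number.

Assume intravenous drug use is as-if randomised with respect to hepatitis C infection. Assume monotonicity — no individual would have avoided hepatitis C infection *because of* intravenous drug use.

Let p₁ = 0.825, p₀ = 0.312.
PN = (p₁ − p₀)/p₁ = (0.825 − 0.312) / 0.825 ≈ 0.62182.
Attributable cases ≈ PN × (exposed cases) = 0.62182 × 754 ≈ 468.85.

about 469 cases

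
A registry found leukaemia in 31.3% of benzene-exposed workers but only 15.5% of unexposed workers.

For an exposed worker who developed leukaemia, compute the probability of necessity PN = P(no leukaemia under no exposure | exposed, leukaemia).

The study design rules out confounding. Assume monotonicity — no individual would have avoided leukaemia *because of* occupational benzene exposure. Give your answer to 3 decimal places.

PN ≈ 0.505

p₁ = 0.313, p₀ = 0.155.
Under exogeneity and monotonicity, PN = (p₁ − p₀) / p₁.
PN = (0.313 − 0.155) / 0.313 = 0.158 / 0.313 ≈ 0.5048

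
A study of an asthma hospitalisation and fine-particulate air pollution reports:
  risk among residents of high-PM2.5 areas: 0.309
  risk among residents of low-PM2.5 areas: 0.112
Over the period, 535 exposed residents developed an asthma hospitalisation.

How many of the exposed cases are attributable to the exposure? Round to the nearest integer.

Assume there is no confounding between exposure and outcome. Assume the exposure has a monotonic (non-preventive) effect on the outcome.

Let p₁ = 0.309, p₀ = 0.112.
PN = (p₁ − p₀)/p₁ = (0.309 − 0.112) / 0.309 ≈ 0.63754.
Attributable cases ≈ PN × (exposed cases) = 0.63754 × 535 ≈ 341.08.

about 341 cases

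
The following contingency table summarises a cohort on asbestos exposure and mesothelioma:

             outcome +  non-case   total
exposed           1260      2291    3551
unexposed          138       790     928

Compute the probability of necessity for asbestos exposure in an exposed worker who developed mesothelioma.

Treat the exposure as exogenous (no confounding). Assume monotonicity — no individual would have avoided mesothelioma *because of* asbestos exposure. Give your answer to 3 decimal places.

p₁ = P(outcome | exposed) = 1260/3551 = 0.35483
p₀ = P(outcome | unexposed) = 138/928 = 0.14871
Under exogeneity and monotonicity, PN = (p₁ − p₀) / p₁.
PN = (0.35483 − 0.14871) / 0.35483 = 0.20612 / 0.35483 ≈ 0.5809

PN ≈ 0.581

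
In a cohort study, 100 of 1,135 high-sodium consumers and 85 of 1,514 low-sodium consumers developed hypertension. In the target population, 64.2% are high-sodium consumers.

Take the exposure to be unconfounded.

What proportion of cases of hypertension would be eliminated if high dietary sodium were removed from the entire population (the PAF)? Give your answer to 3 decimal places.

PAF ≈ 0.268

p₁ = P(outcome | exposed) = 100/1135 = 0.088106
p₀ = P(outcome | unexposed) = 85/1514 = 0.056143
Overall risk P(Y=1) = π·p₁ + (1−π)·p₀ = 0.642×0.088106 + 0.358×0.056143 = 0.076663.
Under exogeneity, PAF = [P(Y=1) − p₀] / P(Y=1).
PAF = (0.076663 − 0.056143) / 0.076663 ≈ 0.2677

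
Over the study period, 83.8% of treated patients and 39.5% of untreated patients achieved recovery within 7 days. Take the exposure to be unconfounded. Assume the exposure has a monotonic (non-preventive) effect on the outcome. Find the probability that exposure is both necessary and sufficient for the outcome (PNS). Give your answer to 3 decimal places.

PNS ≈ 0.443

p₁ = 0.838, p₀ = 0.395.
Under exogeneity and monotonicity, PNS = p₁ − p₀.
PNS = 0.838 − 0.395 = 0.443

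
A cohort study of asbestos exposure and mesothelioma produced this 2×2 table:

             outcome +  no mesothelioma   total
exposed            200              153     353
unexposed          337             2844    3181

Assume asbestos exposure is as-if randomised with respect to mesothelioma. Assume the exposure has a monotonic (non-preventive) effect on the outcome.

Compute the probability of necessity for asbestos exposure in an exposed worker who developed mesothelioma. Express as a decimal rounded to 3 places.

p₁ = P(outcome | exposed) = 200/353 = 0.56657
p₀ = P(outcome | unexposed) = 337/3181 = 0.10594
Under exogeneity and monotonicity, PN = (p₁ − p₀) / p₁.
PN = (0.56657 − 0.10594) / 0.56657 = 0.46063 / 0.56657 ≈ 0.8130

PN ≈ 0.813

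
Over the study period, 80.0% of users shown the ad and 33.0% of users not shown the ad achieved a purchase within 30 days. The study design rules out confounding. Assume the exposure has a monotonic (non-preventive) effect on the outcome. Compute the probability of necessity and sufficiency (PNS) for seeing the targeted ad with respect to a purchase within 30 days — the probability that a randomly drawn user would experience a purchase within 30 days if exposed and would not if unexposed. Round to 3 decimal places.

PNS ≈ 0.470

p₁ = 0.8, p₀ = 0.33.
Under exogeneity and monotonicity, PNS = p₁ − p₀.
PNS = 0.8 − 0.33 = 0.47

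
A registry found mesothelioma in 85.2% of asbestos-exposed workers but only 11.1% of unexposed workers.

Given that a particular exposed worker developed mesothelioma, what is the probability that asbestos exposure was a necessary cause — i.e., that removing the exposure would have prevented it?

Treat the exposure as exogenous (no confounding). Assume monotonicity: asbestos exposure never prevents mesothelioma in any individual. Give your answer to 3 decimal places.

p₁ = 0.852, p₀ = 0.111.
Under exogeneity and monotonicity, PN = (p₁ − p₀) / p₁.
PN = (0.852 − 0.111) / 0.852 = 0.741 / 0.852 ≈ 0.8697

PN ≈ 0.870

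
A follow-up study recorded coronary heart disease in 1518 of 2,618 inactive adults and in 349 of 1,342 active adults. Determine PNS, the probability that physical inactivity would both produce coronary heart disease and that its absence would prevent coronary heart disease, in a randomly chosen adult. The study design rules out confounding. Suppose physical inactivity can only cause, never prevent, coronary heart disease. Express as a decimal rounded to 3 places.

p₁ = P(outcome | exposed) = 1518/2618 = 0.57983
p₀ = P(outcome | unexposed) = 349/1342 = 0.26006
Under exogeneity and monotonicity, PNS = p₁ − p₀.
PNS = 0.57983 − 0.26006 = 0.31977

PNS ≈ 0.320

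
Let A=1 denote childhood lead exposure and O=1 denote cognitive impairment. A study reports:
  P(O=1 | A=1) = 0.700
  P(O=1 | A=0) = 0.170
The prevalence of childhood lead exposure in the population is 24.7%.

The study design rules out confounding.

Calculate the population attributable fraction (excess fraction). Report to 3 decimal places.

Let p₁ = 0.7, p₀ = 0.17.
Overall risk P(Y=1) = π·p₁ + (1−π)·p₀ = 0.247×0.7 + 0.753×0.17 = 0.30091.
Under exogeneity, PAF = [P(Y=1) − p₀] / P(Y=1).
PAF = (0.30091 − 0.17) / 0.30091 ≈ 0.4350

PAF ≈ 0.435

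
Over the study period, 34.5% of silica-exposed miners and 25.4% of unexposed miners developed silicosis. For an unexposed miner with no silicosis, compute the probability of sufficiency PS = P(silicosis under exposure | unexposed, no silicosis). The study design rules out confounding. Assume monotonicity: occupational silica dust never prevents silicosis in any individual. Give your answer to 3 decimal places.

p₁ = 0.345, p₀ = 0.254.
Under exogeneity and monotonicity, PS = (p₁ − p₀) / (1 − p₀).
PS = (0.345 − 0.254) / (1 − 0.254) = 0.091 / 0.746 ≈ 0.1220

PS ≈ 0.122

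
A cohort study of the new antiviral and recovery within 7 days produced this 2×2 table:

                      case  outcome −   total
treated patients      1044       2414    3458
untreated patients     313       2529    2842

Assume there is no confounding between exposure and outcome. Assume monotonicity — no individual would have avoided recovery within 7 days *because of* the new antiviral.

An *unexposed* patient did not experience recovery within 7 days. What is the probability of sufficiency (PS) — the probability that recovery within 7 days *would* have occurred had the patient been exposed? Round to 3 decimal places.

p₁ = P(outcome | exposed) = 1044/3458 = 0.30191
p₀ = P(outcome | unexposed) = 313/2842 = 0.11013
Under exogeneity and monotonicity, PS = (p₁ − p₀)/(1 − p₀).
PS = (0.30191 − 0.11013) / 0.88987 ≈ 0.2155

PS ≈ 0.216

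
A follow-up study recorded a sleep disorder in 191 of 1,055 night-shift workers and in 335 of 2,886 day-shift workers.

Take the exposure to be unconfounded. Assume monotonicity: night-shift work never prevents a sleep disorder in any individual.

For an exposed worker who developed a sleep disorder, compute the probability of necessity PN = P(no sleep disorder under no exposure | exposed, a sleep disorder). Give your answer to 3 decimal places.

PN ≈ 0.359

p₁ = P(outcome | exposed) = 191/1055 = 0.18104
p₀ = P(outcome | unexposed) = 335/2886 = 0.11608
Under exogeneity and monotonicity, PN = (p₁ − p₀) / p₁.
PN = (0.18104 − 0.11608) / 0.18104 = 0.064965 / 0.18104 ≈ 0.3588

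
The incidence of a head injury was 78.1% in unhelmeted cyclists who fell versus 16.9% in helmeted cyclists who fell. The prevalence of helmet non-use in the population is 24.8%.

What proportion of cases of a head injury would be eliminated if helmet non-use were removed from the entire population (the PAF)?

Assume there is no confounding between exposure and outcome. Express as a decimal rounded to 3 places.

PAF ≈ 0.473

p₁ = 0.781, p₀ = 0.169.
Overall risk P(Y=1) = π·p₁ + (1−π)·p₀ = 0.248×0.781 + 0.752×0.169 = 0.32078.
Under exogeneity, PAF = [P(Y=1) − p₀] / P(Y=1).
PAF = (0.32078 − 0.169) / 0.32078 ≈ 0.4732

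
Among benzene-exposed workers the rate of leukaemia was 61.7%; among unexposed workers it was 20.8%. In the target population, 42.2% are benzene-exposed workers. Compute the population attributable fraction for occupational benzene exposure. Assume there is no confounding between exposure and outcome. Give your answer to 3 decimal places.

p₁ = 0.617, p₀ = 0.208.
Overall risk P(Y=1) = π·p₁ + (1−π)·p₀ = 0.422×0.617 + 0.578×0.208 = 0.3806.
Under exogeneity, PAF = [P(Y=1) − p₀] / P(Y=1).
PAF = (0.3806 − 0.208) / 0.3806 ≈ 0.4535

PAF ≈ 0.453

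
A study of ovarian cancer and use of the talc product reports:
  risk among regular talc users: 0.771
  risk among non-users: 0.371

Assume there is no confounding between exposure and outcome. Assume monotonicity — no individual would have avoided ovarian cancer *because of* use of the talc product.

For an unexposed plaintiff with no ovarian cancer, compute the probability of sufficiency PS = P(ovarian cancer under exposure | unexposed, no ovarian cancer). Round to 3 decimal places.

PS ≈ 0.636

Let p₁ = 0.771, p₀ = 0.371.
Under exogeneity and monotonicity, PS = (p₁ − p₀) / (1 − p₀).
PS = (0.771 − 0.371) / (1 − 0.371) = 0.4 / 0.629 ≈ 0.6359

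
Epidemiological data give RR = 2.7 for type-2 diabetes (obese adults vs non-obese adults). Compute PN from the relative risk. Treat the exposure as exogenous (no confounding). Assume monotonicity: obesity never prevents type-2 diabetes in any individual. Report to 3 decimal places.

Under exogeneity and monotonicity, PN = (RR − 1) / RR = 1 − 1/RR.
PN = (2.7 − 1) / 2.7 = 1.7 / 2.7 ≈ 0.6296

PN ≈ 0.630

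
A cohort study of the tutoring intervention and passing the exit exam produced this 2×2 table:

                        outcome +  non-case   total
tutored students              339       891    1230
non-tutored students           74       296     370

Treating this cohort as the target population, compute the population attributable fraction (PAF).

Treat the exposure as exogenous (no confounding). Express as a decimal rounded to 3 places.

PAF ≈ 0.225

p₁ = P(outcome | exposed) = 339/1230 = 0.27561
p₀ = P(outcome | unexposed) = 74/370 = 0.2
Exposure prevalence π = 1230/1600 = 0.76875; overall risk P(Y=1) = 0.25813.
Under exogeneity, PAF = [P(Y=1) − p₀]/P(Y=1).
PAF = (0.25813 − 0.2) / 0.25813 ≈ 0.2252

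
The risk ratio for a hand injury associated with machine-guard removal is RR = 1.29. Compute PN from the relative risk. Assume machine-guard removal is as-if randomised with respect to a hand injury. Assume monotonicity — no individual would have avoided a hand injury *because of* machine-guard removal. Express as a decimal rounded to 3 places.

Under exogeneity and monotonicity, PN = (RR − 1) / RR = 1 − 1/RR.
PN = (1.29 − 1) / 1.29 = 0.29 / 1.29 ≈ 0.2248

PN ≈ 0.225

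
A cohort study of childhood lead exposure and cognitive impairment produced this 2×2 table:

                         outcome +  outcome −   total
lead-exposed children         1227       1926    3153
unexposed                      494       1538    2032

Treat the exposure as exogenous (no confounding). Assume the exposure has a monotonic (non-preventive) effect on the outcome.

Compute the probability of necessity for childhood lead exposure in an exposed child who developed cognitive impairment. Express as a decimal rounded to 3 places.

p₁ = P(outcome | exposed) = 1227/3153 = 0.38915
p₀ = P(outcome | unexposed) = 494/2032 = 0.24311
Under exogeneity and monotonicity, PN = (p₁ − p₀) / p₁.
PN = (0.38915 − 0.24311) / 0.38915 = 0.14604 / 0.38915 ≈ 0.3753

PN ≈ 0.375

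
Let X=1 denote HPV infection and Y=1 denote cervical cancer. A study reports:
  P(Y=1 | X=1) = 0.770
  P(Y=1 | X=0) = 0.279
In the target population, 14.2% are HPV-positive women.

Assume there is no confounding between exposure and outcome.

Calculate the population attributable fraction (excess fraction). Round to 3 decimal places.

PAF ≈ 0.200

Let p₁ = 0.77, p₀ = 0.279.
Overall risk P(Y=1) = π·p₁ + (1−π)·p₀ = 0.142×0.77 + 0.858×0.279 = 0.34872.
Under exogeneity, PAF = [P(Y=1) − p₀] / P(Y=1).
PAF = (0.34872 − 0.279) / 0.34872 ≈ 0.1999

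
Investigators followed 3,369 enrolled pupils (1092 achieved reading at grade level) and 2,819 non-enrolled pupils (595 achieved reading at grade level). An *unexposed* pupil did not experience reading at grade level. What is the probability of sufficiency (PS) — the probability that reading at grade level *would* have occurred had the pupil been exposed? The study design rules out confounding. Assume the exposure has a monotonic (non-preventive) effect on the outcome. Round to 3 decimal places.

PS ≈ 0.143

p₁ = P(outcome | exposed) = 1092/3369 = 0.32413
p₀ = P(outcome | unexposed) = 595/2819 = 0.21107
Under exogeneity and monotonicity, PS = (p₁ − p₀) / (1 − p₀).
PS = (0.32413 − 0.21107) / (1 − 0.21107) = 0.11306 / 0.78893 ≈ 0.1433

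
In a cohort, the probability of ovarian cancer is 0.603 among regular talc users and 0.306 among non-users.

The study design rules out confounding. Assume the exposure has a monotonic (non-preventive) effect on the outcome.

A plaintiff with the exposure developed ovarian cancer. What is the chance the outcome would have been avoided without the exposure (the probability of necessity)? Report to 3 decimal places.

PN ≈ 0.493

Let p₁ = 0.603, p₀ = 0.306.
Under exogeneity and monotonicity, PN = (p₁ − p₀) / p₁.
PN = (0.603 − 0.306) / 0.603 = 0.297 / 0.603 ≈ 0.4925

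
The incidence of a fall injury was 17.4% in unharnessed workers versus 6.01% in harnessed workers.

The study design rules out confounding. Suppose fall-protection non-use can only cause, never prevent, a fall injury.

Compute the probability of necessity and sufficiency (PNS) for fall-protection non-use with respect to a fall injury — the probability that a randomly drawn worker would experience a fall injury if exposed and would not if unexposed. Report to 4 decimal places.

PNS ≈ 0.1139

p₁ = 0.174, p₀ = 0.0601.
Under exogeneity and monotonicity, PNS = p₁ − p₀.
PNS = 0.174 − 0.0601 = 0.1139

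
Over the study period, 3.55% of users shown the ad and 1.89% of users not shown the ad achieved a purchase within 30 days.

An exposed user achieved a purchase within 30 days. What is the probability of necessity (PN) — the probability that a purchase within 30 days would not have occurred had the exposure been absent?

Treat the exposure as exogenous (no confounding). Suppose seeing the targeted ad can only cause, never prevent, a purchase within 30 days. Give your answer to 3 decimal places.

PN ≈ 0.468

p₁ = 0.0355, p₀ = 0.0189.
Under exogeneity and monotonicity, PN = (p₁ − p₀) / p₁.
PN = (0.0355 − 0.0189) / 0.0355 = 0.0166 / 0.0355 ≈ 0.4676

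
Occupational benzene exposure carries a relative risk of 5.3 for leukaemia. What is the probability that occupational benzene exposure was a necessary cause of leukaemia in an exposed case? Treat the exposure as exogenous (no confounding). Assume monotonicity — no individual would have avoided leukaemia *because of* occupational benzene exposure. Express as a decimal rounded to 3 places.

PN ≈ 0.811

Under exogeneity and monotonicity, PN = (RR − 1) / RR = 1 − 1/RR.
PN = (5.3 − 1) / 5.3 = 4.3 / 5.3 ≈ 0.8113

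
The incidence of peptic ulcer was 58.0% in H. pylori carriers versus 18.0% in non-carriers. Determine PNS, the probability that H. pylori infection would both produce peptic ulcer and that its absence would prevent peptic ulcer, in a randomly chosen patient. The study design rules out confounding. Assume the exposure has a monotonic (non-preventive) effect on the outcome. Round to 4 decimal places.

PNS ≈ 0.4000

p₁ = 0.58, p₀ = 0.18.
Under exogeneity and monotonicity, PNS = p₁ − p₀.
PNS = 0.58 − 0.18 = 0.4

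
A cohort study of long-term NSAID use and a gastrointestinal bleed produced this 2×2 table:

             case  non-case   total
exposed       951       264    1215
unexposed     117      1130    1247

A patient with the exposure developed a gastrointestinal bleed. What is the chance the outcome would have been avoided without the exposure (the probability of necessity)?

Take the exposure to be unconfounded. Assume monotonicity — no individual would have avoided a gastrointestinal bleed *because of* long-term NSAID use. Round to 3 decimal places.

p₁ = P(outcome | exposed) = 951/1215 = 0.78272
p₀ = P(outcome | unexposed) = 117/1247 = 0.093825
Under exogeneity and monotonicity, PN = (p₁ − p₀) / p₁.
PN = (0.78272 − 0.093825) / 0.78272 = 0.68889 / 0.78272 ≈ 0.8801

PN ≈ 0.880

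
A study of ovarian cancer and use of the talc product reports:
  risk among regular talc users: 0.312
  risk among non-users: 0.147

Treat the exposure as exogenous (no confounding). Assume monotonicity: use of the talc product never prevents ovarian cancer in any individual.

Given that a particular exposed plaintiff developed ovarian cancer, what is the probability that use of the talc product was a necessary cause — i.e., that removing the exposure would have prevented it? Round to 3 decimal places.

Let p₁ = 0.312, p₀ = 0.147.
Under exogeneity and monotonicity, PN = (p₁ − p₀) / p₁.
PN = (0.312 − 0.147) / 0.312 = 0.165 / 0.312 ≈ 0.5288

PN ≈ 0.529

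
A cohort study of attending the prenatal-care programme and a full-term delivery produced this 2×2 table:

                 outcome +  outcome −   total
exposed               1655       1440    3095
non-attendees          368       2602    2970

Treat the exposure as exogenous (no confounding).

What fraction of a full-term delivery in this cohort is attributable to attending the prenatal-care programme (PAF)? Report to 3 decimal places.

p₁ = P(outcome | exposed) = 1655/3095 = 0.53473
p₀ = P(outcome | unexposed) = 368/2970 = 0.12391
Exposure prevalence π = 3095/6065 = 0.51031; overall risk P(Y=1) = 0.33355.
Under exogeneity, PAF = [P(Y=1) − p₀]/P(Y=1).
PAF = (0.33355 − 0.12391) / 0.33355 ≈ 0.6285

PAF ≈ 0.629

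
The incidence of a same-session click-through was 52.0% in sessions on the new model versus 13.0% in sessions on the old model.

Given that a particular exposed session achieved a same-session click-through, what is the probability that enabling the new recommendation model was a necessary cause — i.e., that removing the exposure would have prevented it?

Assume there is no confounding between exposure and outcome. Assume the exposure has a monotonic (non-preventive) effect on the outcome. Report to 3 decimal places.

PN ≈ 0.750

p₁ = 0.52, p₀ = 0.13.
Under exogeneity and monotonicity, PN = (p₁ − p₀) / p₁.
PN = (0.52 − 0.13) / 0.52 = 0.39 / 0.52 ≈ 0.7500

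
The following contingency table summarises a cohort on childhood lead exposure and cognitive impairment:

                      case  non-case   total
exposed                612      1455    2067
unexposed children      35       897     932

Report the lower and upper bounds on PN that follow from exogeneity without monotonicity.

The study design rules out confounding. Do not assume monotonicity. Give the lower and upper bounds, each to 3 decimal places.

p₁ = P(outcome | exposed) = 612/2067 = 0.29608
p₀ = P(outcome | unexposed) = 35/932 = 0.037554
Under exogeneity alone the bounds on PN are max{0,(p₁−p₀)/p₁} ≤ PN ≤ min{1,(1−p₀)/p₁}.
  lower = (p₁ − p₀)/p₁ = 0.25853 / 0.29608 ≈ 0.8732
  upper = min{1, (1 − p₀)/p₁} = 0.96245 / 0.29608 ≈ 3.2506 → capped at 1

0.873 ≤ PN ≤ 1.000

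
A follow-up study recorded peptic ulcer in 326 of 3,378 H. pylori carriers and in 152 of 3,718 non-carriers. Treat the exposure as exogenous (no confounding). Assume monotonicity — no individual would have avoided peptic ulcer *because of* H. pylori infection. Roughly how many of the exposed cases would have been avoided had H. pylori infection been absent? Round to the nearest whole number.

about 188 cases

p₁ = P(outcome | exposed) = 326/3378 = 0.096507
p₀ = P(outcome | unexposed) = 152/3718 = 0.040882
PN = (p₁ − p₀)/p₁ = (0.096507 − 0.040882) / 0.096507 ≈ 0.57638.
Attributable cases ≈ PN × (exposed cases) = 0.57638 × 326 ≈ 187.90.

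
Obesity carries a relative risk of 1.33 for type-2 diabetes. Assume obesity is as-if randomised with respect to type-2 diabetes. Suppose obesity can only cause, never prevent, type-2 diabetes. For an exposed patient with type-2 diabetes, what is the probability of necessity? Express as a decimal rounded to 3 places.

PN ≈ 0.248

Under exogeneity and monotonicity, PN = (RR − 1) / RR = 1 − 1/RR.
PN = (1.33 − 1) / 1.33 = 0.33 / 1.33 ≈ 0.2481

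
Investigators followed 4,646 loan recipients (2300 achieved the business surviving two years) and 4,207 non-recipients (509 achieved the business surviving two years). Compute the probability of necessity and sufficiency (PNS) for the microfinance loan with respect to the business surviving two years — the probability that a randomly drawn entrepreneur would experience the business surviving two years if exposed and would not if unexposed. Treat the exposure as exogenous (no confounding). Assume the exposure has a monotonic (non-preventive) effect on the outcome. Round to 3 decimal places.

p₁ = P(outcome | exposed) = 2300/4646 = 0.49505
p₀ = P(outcome | unexposed) = 509/4207 = 0.12099
Under exogeneity and monotonicity, PNS = p₁ − p₀.
PNS = 0.49505 − 0.12099 = 0.37406

PNS ≈ 0.374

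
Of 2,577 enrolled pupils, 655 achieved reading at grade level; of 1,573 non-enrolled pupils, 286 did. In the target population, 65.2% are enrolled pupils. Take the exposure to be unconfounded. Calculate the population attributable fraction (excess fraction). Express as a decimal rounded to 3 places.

PAF ≈ 0.206

p₁ = P(outcome | exposed) = 655/2577 = 0.25417
p₀ = P(outcome | unexposed) = 286/1573 = 0.18182
Overall risk P(Y=1) = π·p₁ + (1−π)·p₀ = 0.652×0.25417 + 0.348×0.18182 = 0.22899.
Under exogeneity, PAF = [P(Y=1) − p₀] / P(Y=1).
PAF = (0.22899 − 0.18182) / 0.22899 ≈ 0.2060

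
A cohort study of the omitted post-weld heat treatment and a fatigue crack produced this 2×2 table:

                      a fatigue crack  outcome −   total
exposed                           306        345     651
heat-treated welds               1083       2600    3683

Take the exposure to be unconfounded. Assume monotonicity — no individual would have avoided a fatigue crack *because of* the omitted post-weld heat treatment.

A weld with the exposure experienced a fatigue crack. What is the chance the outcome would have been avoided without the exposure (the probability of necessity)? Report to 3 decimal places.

p₁ = P(outcome | exposed) = 306/651 = 0.47005
p₀ = P(outcome | unexposed) = 1083/3683 = 0.29405
Under exogeneity and monotonicity, PN = (p₁ − p₀) / p₁.
PN = (0.47005 − 0.29405) / 0.47005 = 0.17599 / 0.47005 ≈ 0.3744

PN ≈ 0.374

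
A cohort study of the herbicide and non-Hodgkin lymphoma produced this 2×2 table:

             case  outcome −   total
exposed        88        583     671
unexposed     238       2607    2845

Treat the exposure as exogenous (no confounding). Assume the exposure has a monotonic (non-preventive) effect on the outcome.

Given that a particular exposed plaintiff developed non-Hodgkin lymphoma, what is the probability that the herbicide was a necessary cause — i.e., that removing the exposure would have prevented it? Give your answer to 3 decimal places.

PN ≈ 0.362

p₁ = P(outcome | exposed) = 88/671 = 0.13115
p₀ = P(outcome | unexposed) = 238/2845 = 0.083656
Under exogeneity and monotonicity, PN = (p₁ − p₀)/p₁.
PN = (0.13115 − 0.083656) / 0.13115 ≈ 0.3621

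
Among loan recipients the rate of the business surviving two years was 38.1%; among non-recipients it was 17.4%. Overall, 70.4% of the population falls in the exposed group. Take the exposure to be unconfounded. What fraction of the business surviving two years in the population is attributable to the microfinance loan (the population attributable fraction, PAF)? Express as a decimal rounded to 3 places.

PAF ≈ 0.456

p₁ = 0.381, p₀ = 0.174.
Overall risk P(Y=1) = π·p₁ + (1−π)·p₀ = 0.704×0.381 + 0.296×0.174 = 0.31973.
Under exogeneity, PAF = [P(Y=1) − p₀] / P(Y=1).
PAF = (0.31973 − 0.174) / 0.31973 ≈ 0.4558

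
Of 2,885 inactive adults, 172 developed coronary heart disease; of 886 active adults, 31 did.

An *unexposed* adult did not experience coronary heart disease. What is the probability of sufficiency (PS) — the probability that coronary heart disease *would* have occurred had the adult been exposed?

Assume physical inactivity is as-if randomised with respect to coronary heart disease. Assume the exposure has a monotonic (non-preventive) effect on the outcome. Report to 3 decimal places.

p₁ = P(outcome | exposed) = 172/2885 = 0.059619
p₀ = P(outcome | unexposed) = 31/886 = 0.034989
Under exogeneity and monotonicity, PS = (p₁ − p₀) / (1 − p₀).
PS = (0.059619 − 0.034989) / (1 − 0.034989) = 0.02463 / 0.96501 ≈ 0.0255

PS ≈ 0.026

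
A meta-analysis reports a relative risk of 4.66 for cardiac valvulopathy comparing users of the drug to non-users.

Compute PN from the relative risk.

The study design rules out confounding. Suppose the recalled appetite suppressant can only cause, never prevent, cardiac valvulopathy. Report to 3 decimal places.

Under exogeneity and monotonicity, PN = (RR − 1) / RR = 1 − 1/RR.
PN = (4.66 − 1) / 4.66 = 3.66 / 4.66 ≈ 0.7854

PN ≈ 0.785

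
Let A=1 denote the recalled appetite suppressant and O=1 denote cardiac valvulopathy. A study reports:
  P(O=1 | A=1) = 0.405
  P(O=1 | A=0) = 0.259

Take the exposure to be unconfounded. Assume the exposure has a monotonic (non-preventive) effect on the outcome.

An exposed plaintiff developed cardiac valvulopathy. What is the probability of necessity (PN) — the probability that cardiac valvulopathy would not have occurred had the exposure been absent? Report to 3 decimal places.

PN ≈ 0.360

Let p₁ = 0.405, p₀ = 0.259.
Under exogeneity and monotonicity, PN = (p₁ − p₀) / p₁.
PN = (0.405 − 0.259) / 0.405 = 0.146 / 0.405 ≈ 0.3605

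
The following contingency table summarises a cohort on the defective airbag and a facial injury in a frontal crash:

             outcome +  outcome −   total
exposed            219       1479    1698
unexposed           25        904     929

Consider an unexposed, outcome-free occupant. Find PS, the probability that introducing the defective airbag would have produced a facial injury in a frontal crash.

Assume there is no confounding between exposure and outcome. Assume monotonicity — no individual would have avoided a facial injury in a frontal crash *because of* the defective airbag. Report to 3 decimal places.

p₁ = P(outcome | exposed) = 219/1698 = 0.12898
p₀ = P(outcome | unexposed) = 25/929 = 0.026911
Under exogeneity and monotonicity, PS = (p₁ − p₀) / (1 − p₀).
PS = (0.12898 − 0.026911) / (1 − 0.026911) = 0.10206 / 0.97309 ≈ 0.1049

PS ≈ 0.105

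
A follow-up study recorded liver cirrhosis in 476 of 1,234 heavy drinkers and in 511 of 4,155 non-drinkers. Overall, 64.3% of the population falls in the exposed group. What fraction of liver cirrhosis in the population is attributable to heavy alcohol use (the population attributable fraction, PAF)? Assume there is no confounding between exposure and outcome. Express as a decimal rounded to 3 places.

PAF ≈ 0.579

p₁ = P(outcome | exposed) = 476/1234 = 0.38574
p₀ = P(outcome | unexposed) = 511/4155 = 0.12298
Overall risk P(Y=1) = π·p₁ + (1−π)·p₀ = 0.643×0.38574 + 0.357×0.12298 = 0.29193.
Under exogeneity, PAF = [P(Y=1) − p₀] / P(Y=1).
PAF = (0.29193 − 0.12298) / 0.29193 ≈ 0.5787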